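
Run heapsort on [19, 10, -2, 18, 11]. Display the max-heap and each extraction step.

Build heap: [19, 18, -2, 10, 11]
Extract 19: [18, 11, -2, 10, 19]
Extract 18: [11, 10, -2, 18, 19]
Extract 11: [10, -2, 11, 18, 19]
Extract 10: [-2, 10, 11, 18, 19]


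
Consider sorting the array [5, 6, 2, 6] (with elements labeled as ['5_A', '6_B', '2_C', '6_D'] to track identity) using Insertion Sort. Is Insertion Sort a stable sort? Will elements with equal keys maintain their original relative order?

Trace Insertion Sort on the labeled array (the key is the number; the letter only tracks identity):
  Insert 6_B at index 1: [5_A, 6_B, 2_C, 6_D]
  Insert 2_C at index 0: [2_C, 5_A, 6_B, 6_D]
  Insert 6_D at index 3: [2_C, 5_A, 6_B, 6_D]
Final order: [2_C, 5_A, 6_B, 6_D]
Equal keys:
  value 6: originally 6_B, 6_D; after sorting 6_B, 6_D -> order preserved
All equal keys kept their original relative order. Insertion Sort is stable: elements are shifted only while they are strictly greater than the key, so a key is inserted after any equal elements already placed.
Answer: Stable


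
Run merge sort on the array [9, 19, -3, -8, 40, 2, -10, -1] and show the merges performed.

Divide and conquer:
  Merge [9] + [19] -> [9, 19]
  Merge [-3] + [-8] -> [-8, -3]
  Merge [9, 19] + [-8, -3] -> [-8, -3, 9, 19]
  Merge [40] + [2] -> [2, 40]
  Merge [-10] + [-1] -> [-10, -1]
  Merge [2, 40] + [-10, -1] -> [-10, -1, 2, 40]
  Merge [-8, -3, 9, 19] + [-10, -1, 2, 40] -> [-10, -8, -3, -1, 2, 9, 19, 40]


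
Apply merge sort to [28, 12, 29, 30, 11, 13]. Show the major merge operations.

Divide and conquer:
  Merge [12] + [29] -> [12, 29]
  Merge [28] + [12, 29] -> [12, 28, 29]
  Merge [11] + [13] -> [11, 13]
  Merge [30] + [11, 13] -> [11, 13, 30]
  Merge [12, 28, 29] + [11, 13, 30] -> [11, 12, 13, 28, 29, 30]


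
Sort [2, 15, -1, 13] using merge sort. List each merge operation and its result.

Divide and conquer:
  Merge [2] + [15] -> [2, 15]
  Merge [-1] + [13] -> [-1, 13]
  Merge [2, 15] + [-1, 13] -> [-1, 2, 13, 15]


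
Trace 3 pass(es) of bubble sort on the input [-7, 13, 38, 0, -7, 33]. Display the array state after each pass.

After pass 1: [-7, 13, 0, -7, 33, 38] (3 swaps)
After pass 2: [-7, 0, -7, 13, 33, 38] (2 swaps)
After pass 3: [-7, -7, 0, 13, 33, 38] (1 swaps)
Total swaps: 6


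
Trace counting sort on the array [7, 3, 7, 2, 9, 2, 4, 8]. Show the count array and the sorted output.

Count array: [0, 0, 2, 1, 1, 0, 0, 2, 1, 1]
(count[i] = number of elements equal to i)
Cumulative count: [0, 0, 2, 3, 4, 4, 4, 6, 7, 8]
Sorted: [2, 2, 3, 4, 7, 7, 8, 9]


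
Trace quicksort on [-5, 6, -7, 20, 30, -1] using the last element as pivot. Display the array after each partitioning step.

Partition 1: pivot=-1 at index 2 -> [-5, -7, -1, 20, 30, 6]
Partition 2: pivot=-7 at index 0 -> [-7, -5, -1, 20, 30, 6]
Partition 3: pivot=6 at index 3 -> [-7, -5, -1, 6, 30, 20]
Partition 4: pivot=20 at index 4 -> [-7, -5, -1, 6, 20, 30]


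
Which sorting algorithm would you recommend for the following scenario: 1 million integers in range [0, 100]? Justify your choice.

Best choice: Counting sort
Reason: O(n + k) where k=100 is small; linear time beats O(n log n)


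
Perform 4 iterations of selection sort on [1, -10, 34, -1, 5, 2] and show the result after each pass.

Pass 1: Select minimum -10 at index 1, swap -> [-10, 1, 34, -1, 5, 2]
Pass 2: Select minimum -1 at index 3, swap -> [-10, -1, 34, 1, 5, 2]
Pass 3: Select minimum 1 at index 3, swap -> [-10, -1, 1, 34, 5, 2]
Pass 4: Select minimum 2 at index 5, swap -> [-10, -1, 1, 2, 5, 34]


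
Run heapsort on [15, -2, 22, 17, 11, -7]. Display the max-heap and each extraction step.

Build heap: [22, 17, 15, -2, 11, -7]
Extract 22: [17, 11, 15, -2, -7, 22]
Extract 17: [15, 11, -7, -2, 17, 22]
Extract 15: [11, -2, -7, 15, 17, 22]
Extract 11: [-2, -7, 11, 15, 17, 22]
Extract -2: [-7, -2, 11, 15, 17, 22]


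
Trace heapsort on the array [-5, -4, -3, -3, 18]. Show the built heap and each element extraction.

Build heap: [18, -3, -3, -5, -4]
Extract 18: [-3, -4, -3, -5, 18]
Extract -3: [-3, -4, -5, -3, 18]
Extract -3: [-4, -5, -3, -3, 18]
Extract -4: [-5, -4, -3, -3, 18]


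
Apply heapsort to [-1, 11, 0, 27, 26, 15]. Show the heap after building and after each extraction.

Build heap: [27, 26, 15, 11, -1, 0]
Extract 27: [26, 11, 15, 0, -1, 27]
Extract 26: [15, 11, -1, 0, 26, 27]
Extract 15: [11, 0, -1, 15, 26, 27]
Extract 11: [0, -1, 11, 15, 26, 27]
Extract 0: [-1, 0, 11, 15, 26, 27]


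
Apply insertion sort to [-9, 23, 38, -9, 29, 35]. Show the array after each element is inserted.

First element -9 is already 'sorted'
Insert 23: shifted 0 elements -> [-9, 23, 38, -9, 29, 35]
Insert 38: shifted 0 elements -> [-9, 23, 38, -9, 29, 35]
Insert -9: shifted 2 elements -> [-9, -9, 23, 38, 29, 35]
Insert 29: shifted 1 elements -> [-9, -9, 23, 29, 38, 35]
Insert 35: shifted 1 elements -> [-9, -9, 23, 29, 35, 38]


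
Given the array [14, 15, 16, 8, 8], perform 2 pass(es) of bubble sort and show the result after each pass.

After pass 1: [14, 15, 8, 8, 16] (2 swaps)
After pass 2: [14, 8, 8, 15, 16] (2 swaps)
Total swaps: 4


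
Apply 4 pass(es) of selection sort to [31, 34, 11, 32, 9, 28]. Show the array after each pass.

Pass 1: Select minimum 9 at index 4, swap -> [9, 34, 11, 32, 31, 28]
Pass 2: Select minimum 11 at index 2, swap -> [9, 11, 34, 32, 31, 28]
Pass 3: Select minimum 28 at index 5, swap -> [9, 11, 28, 32, 31, 34]
Pass 4: Select minimum 31 at index 4, swap -> [9, 11, 28, 31, 32, 34]


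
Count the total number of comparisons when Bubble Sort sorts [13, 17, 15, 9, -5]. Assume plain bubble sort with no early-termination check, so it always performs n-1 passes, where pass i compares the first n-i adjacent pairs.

Pass 1: compare adjacent pairs (0,1)..(3,4) = 4 comparison(s), 3 swap(s) -> [13, 15, 9, -5, 17]
Pass 2: compare adjacent pairs (0,1)..(2,3) = 3 comparison(s), 2 swap(s) -> [13, 9, -5, 15, 17]
Pass 3: compare adjacent pairs (0,1)..(1,2) = 2 comparison(s), 2 swap(s) -> [9, -5, 13, 15, 17]
Pass 4: compare adjacent pairs (0,1)..(0,1) = 1 comparison(s), 1 swap(s) -> [-5, 9, 13, 15, 17]
Total comparisons: 4 + 3 + 2 + 1 = 10


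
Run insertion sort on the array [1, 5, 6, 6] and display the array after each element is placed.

First element 1 is already 'sorted'
Insert 5: shifted 0 elements -> [1, 5, 6, 6]
Insert 6: shifted 0 elements -> [1, 5, 6, 6]
Insert 6: shifted 0 elements -> [1, 5, 6, 6]


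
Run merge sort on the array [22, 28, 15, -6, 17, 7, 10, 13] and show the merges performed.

Divide and conquer:
  Merge [22] + [28] -> [22, 28]
  Merge [15] + [-6] -> [-6, 15]
  Merge [22, 28] + [-6, 15] -> [-6, 15, 22, 28]
  Merge [17] + [7] -> [7, 17]
  Merge [10] + [13] -> [10, 13]
  Merge [7, 17] + [10, 13] -> [7, 10, 13, 17]
  Merge [-6, 15, 22, 28] + [7, 10, 13, 17] -> [-6, 7, 10, 13, 15, 17, 22, 28]


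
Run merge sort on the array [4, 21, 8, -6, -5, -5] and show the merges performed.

Divide and conquer:
  Merge [21] + [8] -> [8, 21]
  Merge [4] + [8, 21] -> [4, 8, 21]
  Merge [-5] + [-5] -> [-5, -5]
  Merge [-6] + [-5, -5] -> [-6, -5, -5]
  Merge [4, 8, 21] + [-6, -5, -5] -> [-6, -5, -5, 4, 8, 21]


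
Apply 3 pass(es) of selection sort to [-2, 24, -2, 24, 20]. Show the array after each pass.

Pass 1: Select minimum -2 at index 0, swap -> [-2, 24, -2, 24, 20]
Pass 2: Select minimum -2 at index 2, swap -> [-2, -2, 24, 24, 20]
Pass 3: Select minimum 20 at index 4, swap -> [-2, -2, 20, 24, 24]


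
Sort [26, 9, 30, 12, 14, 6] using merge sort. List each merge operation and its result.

Divide and conquer:
  Merge [9] + [30] -> [9, 30]
  Merge [26] + [9, 30] -> [9, 26, 30]
  Merge [14] + [6] -> [6, 14]
  Merge [12] + [6, 14] -> [6, 12, 14]
  Merge [9, 26, 30] + [6, 12, 14] -> [6, 9, 12, 14, 26, 30]


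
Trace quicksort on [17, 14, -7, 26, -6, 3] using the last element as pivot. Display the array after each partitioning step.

Partition 1: pivot=3 at index 2 -> [-7, -6, 3, 26, 14, 17]
Partition 2: pivot=-6 at index 1 -> [-7, -6, 3, 26, 14, 17]
Partition 3: pivot=17 at index 4 -> [-7, -6, 3, 14, 17, 26]


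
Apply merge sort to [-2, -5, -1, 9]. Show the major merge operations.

Divide and conquer:
  Merge [-2] + [-5] -> [-5, -2]
  Merge [-1] + [9] -> [-1, 9]
  Merge [-5, -2] + [-1, 9] -> [-5, -2, -1, 9]


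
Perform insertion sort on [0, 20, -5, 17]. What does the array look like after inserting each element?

First element 0 is already 'sorted'
Insert 20: shifted 0 elements -> [0, 20, -5, 17]
Insert -5: shifted 2 elements -> [-5, 0, 20, 17]
Insert 17: shifted 1 elements -> [-5, 0, 17, 20]


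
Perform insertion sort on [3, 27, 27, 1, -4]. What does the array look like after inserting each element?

First element 3 is already 'sorted'
Insert 27: shifted 0 elements -> [3, 27, 27, 1, -4]
Insert 27: shifted 0 elements -> [3, 27, 27, 1, -4]
Insert 1: shifted 3 elements -> [1, 3, 27, 27, -4]
Insert -4: shifted 4 elements -> [-4, 1, 3, 27, 27]


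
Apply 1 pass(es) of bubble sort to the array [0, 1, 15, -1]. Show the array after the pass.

After pass 1: [0, 1, -1, 15] (1 swaps)
Total swaps: 1


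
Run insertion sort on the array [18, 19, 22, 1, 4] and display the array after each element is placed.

First element 18 is already 'sorted'
Insert 19: shifted 0 elements -> [18, 19, 22, 1, 4]
Insert 22: shifted 0 elements -> [18, 19, 22, 1, 4]
Insert 1: shifted 3 elements -> [1, 18, 19, 22, 4]
Insert 4: shifted 3 elements -> [1, 4, 18, 19, 22]


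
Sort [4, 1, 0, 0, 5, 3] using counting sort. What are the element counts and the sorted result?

Count array: [2, 1, 0, 1, 1, 1]
(count[i] = number of elements equal to i)
Cumulative count: [2, 3, 3, 4, 5, 6]
Sorted: [0, 0, 1, 3, 4, 5]


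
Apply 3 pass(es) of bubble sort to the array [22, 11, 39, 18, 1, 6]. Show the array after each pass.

After pass 1: [11, 22, 18, 1, 6, 39] (4 swaps)
After pass 2: [11, 18, 1, 6, 22, 39] (3 swaps)
After pass 3: [11, 1, 6, 18, 22, 39] (2 swaps)
Total swaps: 9


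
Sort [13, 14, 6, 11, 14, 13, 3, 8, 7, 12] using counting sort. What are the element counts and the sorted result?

Count array: [0, 0, 0, 1, 0, 0, 1, 1, 1, 0, 0, 1, 1, 2, 2]
(count[i] = number of elements equal to i)
Cumulative count: [0, 0, 0, 1, 1, 1, 2, 3, 4, 4, 4, 5, 6, 8, 10]
Sorted: [3, 6, 7, 8, 11, 12, 13, 13, 14, 14]


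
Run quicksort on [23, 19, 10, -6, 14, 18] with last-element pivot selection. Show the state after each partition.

Partition 1: pivot=18 at index 3 -> [10, -6, 14, 18, 23, 19]
Partition 2: pivot=14 at index 2 -> [10, -6, 14, 18, 23, 19]
Partition 3: pivot=-6 at index 0 -> [-6, 10, 14, 18, 23, 19]
Partition 4: pivot=19 at index 4 -> [-6, 10, 14, 18, 19, 23]


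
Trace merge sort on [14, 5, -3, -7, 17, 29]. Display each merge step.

Divide and conquer:
  Merge [5] + [-3] -> [-3, 5]
  Merge [14] + [-3, 5] -> [-3, 5, 14]
  Merge [17] + [29] -> [17, 29]
  Merge [-7] + [17, 29] -> [-7, 17, 29]
  Merge [-3, 5, 14] + [-7, 17, 29] -> [-7, -3, 5, 14, 17, 29]


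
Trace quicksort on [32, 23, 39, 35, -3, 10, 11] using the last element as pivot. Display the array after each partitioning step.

Partition 1: pivot=11 at index 2 -> [-3, 10, 11, 35, 32, 23, 39]
Partition 2: pivot=10 at index 1 -> [-3, 10, 11, 35, 32, 23, 39]
Partition 3: pivot=39 at index 6 -> [-3, 10, 11, 35, 32, 23, 39]
Partition 4: pivot=23 at index 3 -> [-3, 10, 11, 23, 32, 35, 39]
Partition 5: pivot=35 at index 5 -> [-3, 10, 11, 23, 32, 35, 39]


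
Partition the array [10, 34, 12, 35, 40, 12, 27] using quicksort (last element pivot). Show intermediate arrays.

Partition 1: pivot=27 at index 3 -> [10, 12, 12, 27, 40, 34, 35]
Partition 2: pivot=12 at index 2 -> [10, 12, 12, 27, 40, 34, 35]
Partition 3: pivot=12 at index 1 -> [10, 12, 12, 27, 40, 34, 35]
Partition 4: pivot=35 at index 5 -> [10, 12, 12, 27, 34, 35, 40]


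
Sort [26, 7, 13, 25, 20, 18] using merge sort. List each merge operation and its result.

Divide and conquer:
  Merge [7] + [13] -> [7, 13]
  Merge [26] + [7, 13] -> [7, 13, 26]
  Merge [20] + [18] -> [18, 20]
  Merge [25] + [18, 20] -> [18, 20, 25]
  Merge [7, 13, 26] + [18, 20, 25] -> [7, 13, 18, 20, 25, 26]


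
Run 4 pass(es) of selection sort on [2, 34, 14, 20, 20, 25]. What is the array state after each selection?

Pass 1: Select minimum 2 at index 0, swap -> [2, 34, 14, 20, 20, 25]
Pass 2: Select minimum 14 at index 2, swap -> [2, 14, 34, 20, 20, 25]
Pass 3: Select minimum 20 at index 3, swap -> [2, 14, 20, 34, 20, 25]
Pass 4: Select minimum 20 at index 4, swap -> [2, 14, 20, 20, 34, 25]


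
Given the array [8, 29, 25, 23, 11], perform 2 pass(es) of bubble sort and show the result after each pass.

After pass 1: [8, 25, 23, 11, 29] (3 swaps)
After pass 2: [8, 23, 11, 25, 29] (2 swaps)
Total swaps: 5


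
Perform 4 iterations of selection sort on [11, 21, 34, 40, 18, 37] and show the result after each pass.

Pass 1: Select minimum 11 at index 0, swap -> [11, 21, 34, 40, 18, 37]
Pass 2: Select minimum 18 at index 4, swap -> [11, 18, 34, 40, 21, 37]
Pass 3: Select minimum 21 at index 4, swap -> [11, 18, 21, 40, 34, 37]
Pass 4: Select minimum 34 at index 4, swap -> [11, 18, 21, 34, 40, 37]


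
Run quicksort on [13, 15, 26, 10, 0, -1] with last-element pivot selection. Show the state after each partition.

Partition 1: pivot=-1 at index 0 -> [-1, 15, 26, 10, 0, 13]
Partition 2: pivot=13 at index 3 -> [-1, 10, 0, 13, 26, 15]
Partition 3: pivot=0 at index 1 -> [-1, 0, 10, 13, 26, 15]
Partition 4: pivot=15 at index 4 -> [-1, 0, 10, 13, 15, 26]


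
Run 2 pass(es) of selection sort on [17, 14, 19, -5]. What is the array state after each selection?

Pass 1: Select minimum -5 at index 3, swap -> [-5, 14, 19, 17]
Pass 2: Select minimum 14 at index 1, swap -> [-5, 14, 19, 17]


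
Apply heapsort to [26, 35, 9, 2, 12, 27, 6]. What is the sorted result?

Build heap: [35, 26, 27, 2, 12, 9, 6]
Extract 35: [27, 26, 9, 2, 12, 6, 35]
Extract 27: [26, 12, 9, 2, 6, 27, 35]
Extract 26: [12, 6, 9, 2, 26, 27, 35]
Extract 12: [9, 6, 2, 12, 26, 27, 35]
Extract 9: [6, 2, 9, 12, 26, 27, 35]
Extract 6: [2, 6, 9, 12, 26, 27, 35]


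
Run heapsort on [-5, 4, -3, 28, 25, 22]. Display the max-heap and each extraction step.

Build heap: [28, 25, 22, 4, -5, -3]
Extract 28: [25, 4, 22, -3, -5, 28]
Extract 25: [22, 4, -5, -3, 25, 28]
Extract 22: [4, -3, -5, 22, 25, 28]
Extract 4: [-3, -5, 4, 22, 25, 28]
Extract -3: [-5, -3, 4, 22, 25, 28]


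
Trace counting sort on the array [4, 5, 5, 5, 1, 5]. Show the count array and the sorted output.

Count array: [0, 1, 0, 0, 1, 4]
(count[i] = number of elements equal to i)
Cumulative count: [0, 1, 1, 1, 2, 6]
Sorted: [1, 4, 5, 5, 5, 5]


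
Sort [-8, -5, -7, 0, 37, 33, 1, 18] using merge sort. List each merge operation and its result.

Divide and conquer:
  Merge [-8] + [-5] -> [-8, -5]
  Merge [-7] + [0] -> [-7, 0]
  Merge [-8, -5] + [-7, 0] -> [-8, -7, -5, 0]
  Merge [37] + [33] -> [33, 37]
  Merge [1] + [18] -> [1, 18]
  Merge [33, 37] + [1, 18] -> [1, 18, 33, 37]
  Merge [-8, -7, -5, 0] + [1, 18, 33, 37] -> [-8, -7, -5, 0, 1, 18, 33, 37]


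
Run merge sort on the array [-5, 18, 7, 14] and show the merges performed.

Divide and conquer:
  Merge [-5] + [18] -> [-5, 18]
  Merge [7] + [14] -> [7, 14]
  Merge [-5, 18] + [7, 14] -> [-5, 7, 14, 18]


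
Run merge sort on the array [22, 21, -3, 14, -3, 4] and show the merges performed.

Divide and conquer:
  Merge [21] + [-3] -> [-3, 21]
  Merge [22] + [-3, 21] -> [-3, 21, 22]
  Merge [-3] + [4] -> [-3, 4]
  Merge [14] + [-3, 4] -> [-3, 4, 14]
  Merge [-3, 21, 22] + [-3, 4, 14] -> [-3, -3, 4, 14, 21, 22]


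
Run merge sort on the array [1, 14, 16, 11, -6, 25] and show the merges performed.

Divide and conquer:
  Merge [14] + [16] -> [14, 16]
  Merge [1] + [14, 16] -> [1, 14, 16]
  Merge [-6] + [25] -> [-6, 25]
  Merge [11] + [-6, 25] -> [-6, 11, 25]
  Merge [1, 14, 16] + [-6, 11, 25] -> [-6, 1, 11, 14, 16, 25]


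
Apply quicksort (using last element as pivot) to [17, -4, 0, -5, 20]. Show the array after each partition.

Partition 1: pivot=20 at index 4 -> [17, -4, 0, -5, 20]
Partition 2: pivot=-5 at index 0 -> [-5, -4, 0, 17, 20]
Partition 3: pivot=17 at index 3 -> [-5, -4, 0, 17, 20]
Partition 4: pivot=0 at index 2 -> [-5, -4, 0, 17, 20]


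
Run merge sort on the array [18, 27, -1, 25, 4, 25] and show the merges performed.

Divide and conquer:
  Merge [27] + [-1] -> [-1, 27]
  Merge [18] + [-1, 27] -> [-1, 18, 27]
  Merge [4] + [25] -> [4, 25]
  Merge [25] + [4, 25] -> [4, 25, 25]
  Merge [-1, 18, 27] + [4, 25, 25] -> [-1, 4, 18, 25, 25, 27]


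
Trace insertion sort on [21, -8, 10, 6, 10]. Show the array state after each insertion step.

First element 21 is already 'sorted'
Insert -8: shifted 1 elements -> [-8, 21, 10, 6, 10]
Insert 10: shifted 1 elements -> [-8, 10, 21, 6, 10]
Insert 6: shifted 2 elements -> [-8, 6, 10, 21, 10]
Insert 10: shifted 1 elements -> [-8, 6, 10, 10, 21]


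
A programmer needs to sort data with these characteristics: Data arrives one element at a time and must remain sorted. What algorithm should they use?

Best choice: Insertion sort
Reason: Insertion sort naturally handles online/streaming input by inserting each new element into sorted position


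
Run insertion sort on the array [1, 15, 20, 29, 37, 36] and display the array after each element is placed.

First element 1 is already 'sorted'
Insert 15: shifted 0 elements -> [1, 15, 20, 29, 37, 36]
Insert 20: shifted 0 elements -> [1, 15, 20, 29, 37, 36]
Insert 29: shifted 0 elements -> [1, 15, 20, 29, 37, 36]
Insert 37: shifted 0 elements -> [1, 15, 20, 29, 37, 36]
Insert 36: shifted 1 elements -> [1, 15, 20, 29, 36, 37]


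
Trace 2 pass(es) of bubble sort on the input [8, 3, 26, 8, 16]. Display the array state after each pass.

After pass 1: [3, 8, 8, 16, 26] (3 swaps)
After pass 2: [3, 8, 8, 16, 26] (0 swaps)
Total swaps: 3


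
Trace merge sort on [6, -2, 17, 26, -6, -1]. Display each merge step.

Divide and conquer:
  Merge [-2] + [17] -> [-2, 17]
  Merge [6] + [-2, 17] -> [-2, 6, 17]
  Merge [-6] + [-1] -> [-6, -1]
  Merge [26] + [-6, -1] -> [-6, -1, 26]
  Merge [-2, 6, 17] + [-6, -1, 26] -> [-6, -2, -1, 6, 17, 26]


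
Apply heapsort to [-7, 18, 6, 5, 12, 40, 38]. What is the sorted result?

Build heap: [40, 18, 38, 5, 12, 6, -7]
Extract 40: [38, 18, 6, 5, 12, -7, 40]
Extract 38: [18, 12, 6, 5, -7, 38, 40]
Extract 18: [12, 5, 6, -7, 18, 38, 40]
Extract 12: [6, 5, -7, 12, 18, 38, 40]
Extract 6: [5, -7, 6, 12, 18, 38, 40]
Extract 5: [-7, 5, 6, 12, 18, 38, 40]


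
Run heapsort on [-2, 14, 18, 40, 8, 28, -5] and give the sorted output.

Build heap: [40, 14, 28, -2, 8, 18, -5]
Extract 40: [28, 14, 18, -2, 8, -5, 40]
Extract 28: [18, 14, -5, -2, 8, 28, 40]
Extract 18: [14, 8, -5, -2, 18, 28, 40]
Extract 14: [8, -2, -5, 14, 18, 28, 40]
Extract 8: [-2, -5, 8, 14, 18, 28, 40]
Extract -2: [-5, -2, 8, 14, 18, 28, 40]


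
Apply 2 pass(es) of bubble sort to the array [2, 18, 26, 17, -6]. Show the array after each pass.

After pass 1: [2, 18, 17, -6, 26] (2 swaps)
After pass 2: [2, 17, -6, 18, 26] (2 swaps)
Total swaps: 4


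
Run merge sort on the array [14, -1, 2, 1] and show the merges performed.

Divide and conquer:
  Merge [14] + [-1] -> [-1, 14]
  Merge [2] + [1] -> [1, 2]
  Merge [-1, 14] + [1, 2] -> [-1, 1, 2, 14]


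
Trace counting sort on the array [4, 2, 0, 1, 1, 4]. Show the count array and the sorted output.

Count array: [1, 2, 1, 0, 2]
(count[i] = number of elements equal to i)
Cumulative count: [1, 3, 4, 4, 6]
Sorted: [0, 1, 1, 2, 4, 4]


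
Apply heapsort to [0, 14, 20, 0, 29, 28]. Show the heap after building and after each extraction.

Build heap: [29, 14, 28, 0, 0, 20]
Extract 29: [28, 14, 20, 0, 0, 29]
Extract 28: [20, 14, 0, 0, 28, 29]
Extract 20: [14, 0, 0, 20, 28, 29]
Extract 14: [0, 0, 14, 20, 28, 29]
Extract 0: [0, 0, 14, 20, 28, 29]


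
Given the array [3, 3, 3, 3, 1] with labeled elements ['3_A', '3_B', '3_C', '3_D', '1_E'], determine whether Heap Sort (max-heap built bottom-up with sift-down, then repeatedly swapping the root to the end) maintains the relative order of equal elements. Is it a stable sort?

Trace Heap Sort on the labeled array (the key is the number; the letter only tracks identity):
  Build max-heap: [3_A, 3_B, 3_C, 3_D, 1_E]
  Swap root 3_A to index 4, re-heapify first 4 -> [3_B, 3_D, 3_C, 1_E, 3_A]
  Swap root 3_B to index 3, re-heapify first 3 -> [3_D, 1_E, 3_C, 3_B, 3_A]
  Swap root 3_D to index 2, re-heapify first 2 -> [3_C, 1_E, 3_D, 3_B, 3_A]
  Swap root 3_C to index 1, re-heapify first 1 -> [1_E, 3_C, 3_D, 3_B, 3_A]
Final order: [1_E, 3_C, 3_D, 3_B, 3_A]
Equal keys:
  value 3: originally 3_A, 3_B, 3_C, 3_D; after sorting 3_C, 3_D, 3_B, 3_A -> order changed
Equal keys were reordered, so Heap Sort is not stable: heap construction and root-to-end swaps move elements without regard to the original order of equal keys. (One such input is enough; an unstable sort may happen to preserve order on other inputs, but it gives no guarantee.)
Answer: Not stable


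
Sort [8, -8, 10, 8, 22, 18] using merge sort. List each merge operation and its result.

Divide and conquer:
  Merge [-8] + [10] -> [-8, 10]
  Merge [8] + [-8, 10] -> [-8, 8, 10]
  Merge [22] + [18] -> [18, 22]
  Merge [8] + [18, 22] -> [8, 18, 22]
  Merge [-8, 8, 10] + [8, 18, 22] -> [-8, 8, 8, 10, 18, 22]


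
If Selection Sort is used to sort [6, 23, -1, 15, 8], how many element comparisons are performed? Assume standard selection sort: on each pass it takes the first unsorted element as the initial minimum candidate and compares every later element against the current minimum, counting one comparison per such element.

Pass 1: scan indices 1..4 for the minimum = 4 comparison(s); min is -1, place at index 0 -> [-1, 23, 6, 15, 8]
Pass 2: scan indices 2..4 for the minimum = 3 comparison(s); min is 6, place at index 1 -> [-1, 6, 23, 15, 8]
Pass 3: scan indices 3..4 for the minimum = 2 comparison(s); min is 8, place at index 2 -> [-1, 6, 8, 15, 23]
Pass 4: scan indices 4..4 for the minimum = 1 comparison(s); min is 15, place at index 3 -> [-1, 6, 8, 15, 23]
Selection sort always scans the whole unsorted suffix, so the count is (n-1) + (n-2) + ... + 1 = n(n-1)/2 = 5*4/2 = 10 regardless of the input order.
Total comparisons: 4 + 3 + 2 + 1 = 10


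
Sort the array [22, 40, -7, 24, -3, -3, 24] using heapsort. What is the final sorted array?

Build heap: [40, 24, 24, 22, -3, -3, -7]
Extract 40: [24, 22, 24, -7, -3, -3, 40]
Extract 24: [24, 22, -3, -7, -3, 24, 40]
Extract 24: [22, -3, -3, -7, 24, 24, 40]
Extract 22: [-3, -7, -3, 22, 24, 24, 40]
Extract -3: [-3, -7, -3, 22, 24, 24, 40]
Extract -3: [-7, -3, -3, 22, 24, 24, 40]


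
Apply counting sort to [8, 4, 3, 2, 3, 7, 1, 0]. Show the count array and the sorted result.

Count array: [1, 1, 1, 2, 1, 0, 0, 1, 1]
(count[i] = number of elements equal to i)
Cumulative count: [1, 2, 3, 5, 6, 6, 6, 7, 8]
Sorted: [0, 1, 2, 3, 3, 4, 7, 8]


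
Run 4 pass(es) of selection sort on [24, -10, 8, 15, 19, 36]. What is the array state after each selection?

Pass 1: Select minimum -10 at index 1, swap -> [-10, 24, 8, 15, 19, 36]
Pass 2: Select minimum 8 at index 2, swap -> [-10, 8, 24, 15, 19, 36]
Pass 3: Select minimum 15 at index 3, swap -> [-10, 8, 15, 24, 19, 36]
Pass 4: Select minimum 19 at index 4, swap -> [-10, 8, 15, 19, 24, 36]


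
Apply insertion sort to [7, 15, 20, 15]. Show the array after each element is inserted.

First element 7 is already 'sorted'
Insert 15: shifted 0 elements -> [7, 15, 20, 15]
Insert 20: shifted 0 elements -> [7, 15, 20, 15]
Insert 15: shifted 1 elements -> [7, 15, 15, 20]


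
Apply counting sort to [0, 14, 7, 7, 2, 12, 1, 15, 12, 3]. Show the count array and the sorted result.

Count array: [1, 1, 1, 1, 0, 0, 0, 2, 0, 0, 0, 0, 2, 0, 1, 1]
(count[i] = number of elements equal to i)
Cumulative count: [1, 2, 3, 4, 4, 4, 4, 6, 6, 6, 6, 6, 8, 8, 9, 10]
Sorted: [0, 1, 2, 3, 7, 7, 12, 12, 14, 15]


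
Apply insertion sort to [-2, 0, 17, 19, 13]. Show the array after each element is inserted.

First element -2 is already 'sorted'
Insert 0: shifted 0 elements -> [-2, 0, 17, 19, 13]
Insert 17: shifted 0 elements -> [-2, 0, 17, 19, 13]
Insert 19: shifted 0 elements -> [-2, 0, 17, 19, 13]
Insert 13: shifted 2 elements -> [-2, 0, 13, 17, 19]


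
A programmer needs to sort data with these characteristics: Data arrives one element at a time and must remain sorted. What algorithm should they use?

Best choice: Insertion sort
Reason: Insertion sort naturally handles online/streaming input by inserting each new element into sorted position


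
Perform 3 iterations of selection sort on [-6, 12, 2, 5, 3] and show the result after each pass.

Pass 1: Select minimum -6 at index 0, swap -> [-6, 12, 2, 5, 3]
Pass 2: Select minimum 2 at index 2, swap -> [-6, 2, 12, 5, 3]
Pass 3: Select minimum 3 at index 4, swap -> [-6, 2, 3, 5, 12]


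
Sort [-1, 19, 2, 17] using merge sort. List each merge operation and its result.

Divide and conquer:
  Merge [-1] + [19] -> [-1, 19]
  Merge [2] + [17] -> [2, 17]
  Merge [-1, 19] + [2, 17] -> [-1, 2, 17, 19]


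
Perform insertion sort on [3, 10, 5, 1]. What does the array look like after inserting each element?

First element 3 is already 'sorted'
Insert 10: shifted 0 elements -> [3, 10, 5, 1]
Insert 5: shifted 1 elements -> [3, 5, 10, 1]
Insert 1: shifted 3 elements -> [1, 3, 5, 10]


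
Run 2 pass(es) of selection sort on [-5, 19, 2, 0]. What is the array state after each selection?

Pass 1: Select minimum -5 at index 0, swap -> [-5, 19, 2, 0]
Pass 2: Select minimum 0 at index 3, swap -> [-5, 0, 2, 19]


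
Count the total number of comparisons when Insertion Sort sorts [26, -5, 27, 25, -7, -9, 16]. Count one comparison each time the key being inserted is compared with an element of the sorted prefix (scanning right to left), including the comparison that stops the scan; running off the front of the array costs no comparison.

Insert -5: 26 > -5 (shift), reached front = 1 comparison(s) -> [-5, 26, 27, 25, -7, -9, 16]
Insert 27: 26 <= 27 (stop) = 1 comparison(s) -> [-5, 26, 27, 25, -7, -9, 16]
Insert 25: 27 > 25 (shift), 26 > 25 (shift), -5 <= 25 (stop) = 3 comparison(s) -> [-5, 25, 26, 27, -7, -9, 16]
Insert -7: 27 > -7 (shift), 26 > -7 (shift), 25 > -7 (shift), -5 > -7 (shift), reached front = 4 comparison(s) -> [-7, -5, 25, 26, 27, -9, 16]
Insert -9: 27 > -9 (shift), 26 > -9 (shift), 25 > -9 (shift), -5 > -9 (shift), -7 > -9 (shift), reached front = 5 comparison(s) -> [-9, -7, -5, 25, 26, 27, 16]
Insert 16: 27 > 16 (shift), 26 > 16 (shift), 25 > 16 (shift), -5 <= 16 (stop) = 4 comparison(s) -> [-9, -7, -5, 16, 25, 26, 27]
Total comparisons: 1 + 1 + 3 + 4 + 5 + 4 = 18


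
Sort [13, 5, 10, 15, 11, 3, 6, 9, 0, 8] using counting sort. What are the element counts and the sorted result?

Count array: [1, 0, 0, 1, 0, 1, 1, 0, 1, 1, 1, 1, 0, 1, 0, 1]
(count[i] = number of elements equal to i)
Cumulative count: [1, 1, 1, 2, 2, 3, 4, 4, 5, 6, 7, 8, 8, 9, 9, 10]
Sorted: [0, 3, 5, 6, 8, 9, 10, 11, 13, 15]


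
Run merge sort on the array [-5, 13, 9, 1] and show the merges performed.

Divide and conquer:
  Merge [-5] + [13] -> [-5, 13]
  Merge [9] + [1] -> [1, 9]
  Merge [-5, 13] + [1, 9] -> [-5, 1, 9, 13]


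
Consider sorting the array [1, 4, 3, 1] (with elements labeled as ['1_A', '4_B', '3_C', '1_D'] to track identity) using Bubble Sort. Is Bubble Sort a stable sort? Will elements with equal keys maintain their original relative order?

Trace Bubble Sort on the labeled array (the key is the number; the letter only tracks identity):
  After pass 1: [1_A, 3_C, 1_D, 4_B]
  After pass 2: [1_A, 1_D, 3_C, 4_B]
  After pass 3: [1_A, 1_D, 3_C, 4_B] (no swaps, done)
Final order: [1_A, 1_D, 3_C, 4_B]
Equal keys:
  value 1: originally 1_A, 1_D; after sorting 1_A, 1_D -> order preserved
All equal keys kept their original relative order. Bubble Sort is stable: it only swaps adjacent elements when the left one is strictly greater, so equal keys never move past each other.
Answer: Stable


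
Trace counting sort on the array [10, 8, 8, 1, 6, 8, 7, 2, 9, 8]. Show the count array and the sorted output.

Count array: [0, 1, 1, 0, 0, 0, 1, 1, 4, 1, 1]
(count[i] = number of elements equal to i)
Cumulative count: [0, 1, 2, 2, 2, 2, 3, 4, 8, 9, 10]
Sorted: [1, 2, 6, 7, 8, 8, 8, 8, 9, 10]


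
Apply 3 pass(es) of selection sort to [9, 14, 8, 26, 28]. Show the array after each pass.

Pass 1: Select minimum 8 at index 2, swap -> [8, 14, 9, 26, 28]
Pass 2: Select minimum 9 at index 2, swap -> [8, 9, 14, 26, 28]
Pass 3: Select minimum 14 at index 2, swap -> [8, 9, 14, 26, 28]


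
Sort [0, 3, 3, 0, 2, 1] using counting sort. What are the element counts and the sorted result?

Count array: [2, 1, 1, 2]
(count[i] = number of elements equal to i)
Cumulative count: [2, 3, 4, 6]
Sorted: [0, 0, 1, 2, 3, 3]


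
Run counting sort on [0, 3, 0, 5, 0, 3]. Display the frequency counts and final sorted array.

Count array: [3, 0, 0, 2, 0, 1]
(count[i] = number of elements equal to i)
Cumulative count: [3, 3, 3, 5, 5, 6]
Sorted: [0, 0, 0, 3, 3, 5]


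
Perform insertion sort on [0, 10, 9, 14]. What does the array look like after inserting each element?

First element 0 is already 'sorted'
Insert 10: shifted 0 elements -> [0, 10, 9, 14]
Insert 9: shifted 1 elements -> [0, 9, 10, 14]
Insert 14: shifted 0 elements -> [0, 9, 10, 14]


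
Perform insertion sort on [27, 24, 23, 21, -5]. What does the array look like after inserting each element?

First element 27 is already 'sorted'
Insert 24: shifted 1 elements -> [24, 27, 23, 21, -5]
Insert 23: shifted 2 elements -> [23, 24, 27, 21, -5]
Insert 21: shifted 3 elements -> [21, 23, 24, 27, -5]
Insert -5: shifted 4 elements -> [-5, 21, 23, 24, 27]


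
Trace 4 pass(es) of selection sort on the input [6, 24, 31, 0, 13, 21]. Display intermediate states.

Pass 1: Select minimum 0 at index 3, swap -> [0, 24, 31, 6, 13, 21]
Pass 2: Select minimum 6 at index 3, swap -> [0, 6, 31, 24, 13, 21]
Pass 3: Select minimum 13 at index 4, swap -> [0, 6, 13, 24, 31, 21]
Pass 4: Select minimum 21 at index 5, swap -> [0, 6, 13, 21, 31, 24]


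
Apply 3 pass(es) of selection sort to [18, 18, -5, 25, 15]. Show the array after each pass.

Pass 1: Select minimum -5 at index 2, swap -> [-5, 18, 18, 25, 15]
Pass 2: Select minimum 15 at index 4, swap -> [-5, 15, 18, 25, 18]
Pass 3: Select minimum 18 at index 2, swap -> [-5, 15, 18, 25, 18]


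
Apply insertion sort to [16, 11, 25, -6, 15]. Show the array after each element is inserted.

First element 16 is already 'sorted'
Insert 11: shifted 1 elements -> [11, 16, 25, -6, 15]
Insert 25: shifted 0 elements -> [11, 16, 25, -6, 15]
Insert -6: shifted 3 elements -> [-6, 11, 16, 25, 15]
Insert 15: shifted 2 elements -> [-6, 11, 15, 16, 25]


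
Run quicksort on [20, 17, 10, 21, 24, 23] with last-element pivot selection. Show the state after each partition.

Partition 1: pivot=23 at index 4 -> [20, 17, 10, 21, 23, 24]
Partition 2: pivot=21 at index 3 -> [20, 17, 10, 21, 23, 24]
Partition 3: pivot=10 at index 0 -> [10, 17, 20, 21, 23, 24]
Partition 4: pivot=20 at index 2 -> [10, 17, 20, 21, 23, 24]


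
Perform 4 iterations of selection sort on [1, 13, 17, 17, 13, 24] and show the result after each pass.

Pass 1: Select minimum 1 at index 0, swap -> [1, 13, 17, 17, 13, 24]
Pass 2: Select minimum 13 at index 1, swap -> [1, 13, 17, 17, 13, 24]
Pass 3: Select minimum 13 at index 4, swap -> [1, 13, 13, 17, 17, 24]
Pass 4: Select minimum 17 at index 3, swap -> [1, 13, 13, 17, 17, 24]


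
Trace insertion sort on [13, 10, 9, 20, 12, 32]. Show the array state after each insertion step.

First element 13 is already 'sorted'
Insert 10: shifted 1 elements -> [10, 13, 9, 20, 12, 32]
Insert 9: shifted 2 elements -> [9, 10, 13, 20, 12, 32]
Insert 20: shifted 0 elements -> [9, 10, 13, 20, 12, 32]
Insert 12: shifted 2 elements -> [9, 10, 12, 13, 20, 32]
Insert 32: shifted 0 elements -> [9, 10, 12, 13, 20, 32]


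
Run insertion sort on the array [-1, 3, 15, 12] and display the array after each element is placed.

First element -1 is already 'sorted'
Insert 3: shifted 0 elements -> [-1, 3, 15, 12]
Insert 15: shifted 0 elements -> [-1, 3, 15, 12]
Insert 12: shifted 1 elements -> [-1, 3, 12, 15]


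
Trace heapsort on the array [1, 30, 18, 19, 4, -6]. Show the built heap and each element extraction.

Build heap: [30, 19, 18, 1, 4, -6]
Extract 30: [19, 4, 18, 1, -6, 30]
Extract 19: [18, 4, -6, 1, 19, 30]
Extract 18: [4, 1, -6, 18, 19, 30]
Extract 4: [1, -6, 4, 18, 19, 30]
Extract 1: [-6, 1, 4, 18, 19, 30]


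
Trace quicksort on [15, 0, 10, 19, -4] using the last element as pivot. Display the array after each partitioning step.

Partition 1: pivot=-4 at index 0 -> [-4, 0, 10, 19, 15]
Partition 2: pivot=15 at index 3 -> [-4, 0, 10, 15, 19]
Partition 3: pivot=10 at index 2 -> [-4, 0, 10, 15, 19]


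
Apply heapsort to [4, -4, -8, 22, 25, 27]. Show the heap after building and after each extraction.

Build heap: [27, 25, 4, 22, -4, -8]
Extract 27: [25, 22, 4, -8, -4, 27]
Extract 25: [22, -4, 4, -8, 25, 27]
Extract 22: [4, -4, -8, 22, 25, 27]
Extract 4: [-4, -8, 4, 22, 25, 27]
Extract -4: [-8, -4, 4, 22, 25, 27]


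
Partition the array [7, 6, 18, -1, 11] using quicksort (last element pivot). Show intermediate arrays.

Partition 1: pivot=11 at index 3 -> [7, 6, -1, 11, 18]
Partition 2: pivot=-1 at index 0 -> [-1, 6, 7, 11, 18]
Partition 3: pivot=7 at index 2 -> [-1, 6, 7, 11, 18]


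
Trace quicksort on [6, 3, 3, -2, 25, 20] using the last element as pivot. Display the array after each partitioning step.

Partition 1: pivot=20 at index 4 -> [6, 3, 3, -2, 20, 25]
Partition 2: pivot=-2 at index 0 -> [-2, 3, 3, 6, 20, 25]
Partition 3: pivot=6 at index 3 -> [-2, 3, 3, 6, 20, 25]
Partition 4: pivot=3 at index 2 -> [-2, 3, 3, 6, 20, 25]


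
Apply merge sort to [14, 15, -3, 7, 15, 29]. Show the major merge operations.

Divide and conquer:
  Merge [15] + [-3] -> [-3, 15]
  Merge [14] + [-3, 15] -> [-3, 14, 15]
  Merge [15] + [29] -> [15, 29]
  Merge [7] + [15, 29] -> [7, 15, 29]
  Merge [-3, 14, 15] + [7, 15, 29] -> [-3, 7, 14, 15, 15, 29]


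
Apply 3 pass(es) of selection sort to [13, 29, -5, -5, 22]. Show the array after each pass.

Pass 1: Select minimum -5 at index 2, swap -> [-5, 29, 13, -5, 22]
Pass 2: Select minimum -5 at index 3, swap -> [-5, -5, 13, 29, 22]
Pass 3: Select minimum 13 at index 2, swap -> [-5, -5, 13, 29, 22]


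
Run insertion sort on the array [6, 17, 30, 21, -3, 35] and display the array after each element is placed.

First element 6 is already 'sorted'
Insert 17: shifted 0 elements -> [6, 17, 30, 21, -3, 35]
Insert 30: shifted 0 elements -> [6, 17, 30, 21, -3, 35]
Insert 21: shifted 1 elements -> [6, 17, 21, 30, -3, 35]
Insert -3: shifted 4 elements -> [-3, 6, 17, 21, 30, 35]
Insert 35: shifted 0 elements -> [-3, 6, 17, 21, 30, 35]


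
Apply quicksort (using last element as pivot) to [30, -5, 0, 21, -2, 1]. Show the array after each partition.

Partition 1: pivot=1 at index 3 -> [-5, 0, -2, 1, 30, 21]
Partition 2: pivot=-2 at index 1 -> [-5, -2, 0, 1, 30, 21]
Partition 3: pivot=21 at index 4 -> [-5, -2, 0, 1, 21, 30]


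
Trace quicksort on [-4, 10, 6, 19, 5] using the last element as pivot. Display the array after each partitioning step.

Partition 1: pivot=5 at index 1 -> [-4, 5, 6, 19, 10]
Partition 2: pivot=10 at index 3 -> [-4, 5, 6, 10, 19]


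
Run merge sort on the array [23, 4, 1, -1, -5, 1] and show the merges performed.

Divide and conquer:
  Merge [4] + [1] -> [1, 4]
  Merge [23] + [1, 4] -> [1, 4, 23]
  Merge [-5] + [1] -> [-5, 1]
  Merge [-1] + [-5, 1] -> [-5, -1, 1]
  Merge [1, 4, 23] + [-5, -1, 1] -> [-5, -1, 1, 1, 4, 23]


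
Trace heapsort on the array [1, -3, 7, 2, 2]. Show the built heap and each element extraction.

Build heap: [7, 2, 1, -3, 2]
Extract 7: [2, 2, 1, -3, 7]
Extract 2: [2, -3, 1, 2, 7]
Extract 2: [1, -3, 2, 2, 7]
Extract 1: [-3, 1, 2, 2, 7]


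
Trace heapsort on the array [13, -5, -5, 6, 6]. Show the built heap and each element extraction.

Build heap: [13, 6, -5, -5, 6]
Extract 13: [6, 6, -5, -5, 13]
Extract 6: [6, -5, -5, 6, 13]
Extract 6: [-5, -5, 6, 6, 13]
Extract -5: [-5, -5, 6, 6, 13]


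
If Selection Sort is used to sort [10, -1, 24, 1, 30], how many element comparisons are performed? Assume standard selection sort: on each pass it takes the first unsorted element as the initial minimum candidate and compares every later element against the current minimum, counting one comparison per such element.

Pass 1: scan indices 1..4 for the minimum = 4 comparison(s); min is -1, place at index 0 -> [-1, 10, 24, 1, 30]
Pass 2: scan indices 2..4 for the minimum = 3 comparison(s); min is 1, place at index 1 -> [-1, 1, 24, 10, 30]
Pass 3: scan indices 3..4 for the minimum = 2 comparison(s); min is 10, place at index 2 -> [-1, 1, 10, 24, 30]
Pass 4: scan indices 4..4 for the minimum = 1 comparison(s); min is 24, place at index 3 -> [-1, 1, 10, 24, 30]
Selection sort always scans the whole unsorted suffix, so the count is (n-1) + (n-2) + ... + 1 = n(n-1)/2 = 5*4/2 = 10 regardless of the input order.
Total comparisons: 4 + 3 + 2 + 1 = 10


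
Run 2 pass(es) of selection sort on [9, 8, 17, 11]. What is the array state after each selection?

Pass 1: Select minimum 8 at index 1, swap -> [8, 9, 17, 11]
Pass 2: Select minimum 9 at index 1, swap -> [8, 9, 17, 11]


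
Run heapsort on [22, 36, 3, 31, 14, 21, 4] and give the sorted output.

Build heap: [36, 31, 21, 22, 14, 3, 4]
Extract 36: [31, 22, 21, 4, 14, 3, 36]
Extract 31: [22, 14, 21, 4, 3, 31, 36]
Extract 22: [21, 14, 3, 4, 22, 31, 36]
Extract 21: [14, 4, 3, 21, 22, 31, 36]
Extract 14: [4, 3, 14, 21, 22, 31, 36]
Extract 4: [3, 4, 14, 21, 22, 31, 36]


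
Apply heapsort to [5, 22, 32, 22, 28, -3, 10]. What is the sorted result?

Build heap: [32, 28, 10, 22, 22, -3, 5]
Extract 32: [28, 22, 10, 5, 22, -3, 32]
Extract 28: [22, 22, 10, 5, -3, 28, 32]
Extract 22: [22, 5, 10, -3, 22, 28, 32]
Extract 22: [10, 5, -3, 22, 22, 28, 32]
Extract 10: [5, -3, 10, 22, 22, 28, 32]
Extract 5: [-3, 5, 10, 22, 22, 28, 32]


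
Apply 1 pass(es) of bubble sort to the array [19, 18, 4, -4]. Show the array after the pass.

After pass 1: [18, 4, -4, 19] (3 swaps)
Total swaps: 3


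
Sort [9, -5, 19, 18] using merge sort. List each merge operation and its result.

Divide and conquer:
  Merge [9] + [-5] -> [-5, 9]
  Merge [19] + [18] -> [18, 19]
  Merge [-5, 9] + [18, 19] -> [-5, 9, 18, 19]


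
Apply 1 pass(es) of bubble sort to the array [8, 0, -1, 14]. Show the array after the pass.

After pass 1: [0, -1, 8, 14] (2 swaps)
Total swaps: 2


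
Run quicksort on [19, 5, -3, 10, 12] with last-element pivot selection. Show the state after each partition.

Partition 1: pivot=12 at index 3 -> [5, -3, 10, 12, 19]
Partition 2: pivot=10 at index 2 -> [5, -3, 10, 12, 19]
Partition 3: pivot=-3 at index 0 -> [-3, 5, 10, 12, 19]


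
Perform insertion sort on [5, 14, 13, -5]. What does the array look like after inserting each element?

First element 5 is already 'sorted'
Insert 14: shifted 0 elements -> [5, 14, 13, -5]
Insert 13: shifted 1 elements -> [5, 13, 14, -5]
Insert -5: shifted 3 elements -> [-5, 5, 13, 14]


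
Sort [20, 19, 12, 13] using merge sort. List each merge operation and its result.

Divide and conquer:
  Merge [20] + [19] -> [19, 20]
  Merge [12] + [13] -> [12, 13]
  Merge [19, 20] + [12, 13] -> [12, 13, 19, 20]


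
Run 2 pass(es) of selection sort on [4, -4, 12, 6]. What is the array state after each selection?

Pass 1: Select minimum -4 at index 1, swap -> [-4, 4, 12, 6]
Pass 2: Select minimum 4 at index 1, swap -> [-4, 4, 12, 6]


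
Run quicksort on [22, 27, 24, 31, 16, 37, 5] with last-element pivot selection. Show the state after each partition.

Partition 1: pivot=5 at index 0 -> [5, 27, 24, 31, 16, 37, 22]
Partition 2: pivot=22 at index 2 -> [5, 16, 22, 31, 27, 37, 24]
Partition 3: pivot=24 at index 3 -> [5, 16, 22, 24, 27, 37, 31]
Partition 4: pivot=31 at index 5 -> [5, 16, 22, 24, 27, 31, 37]
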